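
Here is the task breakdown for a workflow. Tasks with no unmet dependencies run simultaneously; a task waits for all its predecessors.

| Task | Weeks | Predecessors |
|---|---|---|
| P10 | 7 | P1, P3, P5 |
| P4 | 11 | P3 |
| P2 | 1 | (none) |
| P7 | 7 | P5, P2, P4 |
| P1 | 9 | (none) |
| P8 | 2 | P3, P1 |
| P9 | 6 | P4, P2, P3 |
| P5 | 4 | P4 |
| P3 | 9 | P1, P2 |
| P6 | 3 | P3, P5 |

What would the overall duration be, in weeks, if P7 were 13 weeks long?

46

Baseline: P1→P3→P4→P5→P7 = 9+9+11+4+7 = 40 → 40 weeks.
P7 lies on that path, so at 13 weeks the path becomes 46 weeks.
That remains the longest chain; total 46 weeks.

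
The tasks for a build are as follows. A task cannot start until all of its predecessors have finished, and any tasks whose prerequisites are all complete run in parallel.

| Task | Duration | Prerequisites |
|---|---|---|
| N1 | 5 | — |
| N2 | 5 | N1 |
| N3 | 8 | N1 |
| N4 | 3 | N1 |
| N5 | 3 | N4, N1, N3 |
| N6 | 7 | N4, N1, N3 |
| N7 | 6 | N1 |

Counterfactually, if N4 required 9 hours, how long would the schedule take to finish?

21

Actual critical path: N1→N3→N6 = 5+8+7 = 20 ⇒ 20 hours.
N4 is off the critical path — its longest chain is 15 hours, giving 5 of slack.
New critical path: N1→N4→N6 = 5+9+7 = 21 ⇒ 21 hours.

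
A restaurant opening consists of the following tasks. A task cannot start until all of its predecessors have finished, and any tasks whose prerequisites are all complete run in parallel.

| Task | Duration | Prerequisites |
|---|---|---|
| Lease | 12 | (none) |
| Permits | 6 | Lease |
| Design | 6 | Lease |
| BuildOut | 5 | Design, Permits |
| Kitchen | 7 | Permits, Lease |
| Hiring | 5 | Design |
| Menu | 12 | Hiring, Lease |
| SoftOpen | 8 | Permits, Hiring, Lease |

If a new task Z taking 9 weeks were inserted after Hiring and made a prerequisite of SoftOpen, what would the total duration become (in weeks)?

40

Originally the restaurant opening takes 35 weeks.
With Z inserted, SoftOpen now waits for max(Permits, Hiring, Lease, Z).
New critical path: Lease→Design→Hiring→Z→SoftOpen = 12+6+5+9+8 = 40 ⇒ 40 weeks.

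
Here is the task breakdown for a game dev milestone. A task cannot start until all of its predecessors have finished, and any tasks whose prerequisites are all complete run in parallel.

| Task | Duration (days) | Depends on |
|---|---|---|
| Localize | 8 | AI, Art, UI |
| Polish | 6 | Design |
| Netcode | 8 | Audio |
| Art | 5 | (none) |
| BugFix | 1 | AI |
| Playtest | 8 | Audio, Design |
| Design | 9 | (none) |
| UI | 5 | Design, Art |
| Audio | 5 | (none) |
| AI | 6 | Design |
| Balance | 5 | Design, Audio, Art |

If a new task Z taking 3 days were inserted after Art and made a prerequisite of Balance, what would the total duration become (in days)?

Originally the game dev milestone takes 23 days.
With Z inserted, Balance now waits for max(Design, Audio, Art, Z).
New critical path: Design→AI→Localize = 9+6+8 = 23 ⇒ 23 days.

23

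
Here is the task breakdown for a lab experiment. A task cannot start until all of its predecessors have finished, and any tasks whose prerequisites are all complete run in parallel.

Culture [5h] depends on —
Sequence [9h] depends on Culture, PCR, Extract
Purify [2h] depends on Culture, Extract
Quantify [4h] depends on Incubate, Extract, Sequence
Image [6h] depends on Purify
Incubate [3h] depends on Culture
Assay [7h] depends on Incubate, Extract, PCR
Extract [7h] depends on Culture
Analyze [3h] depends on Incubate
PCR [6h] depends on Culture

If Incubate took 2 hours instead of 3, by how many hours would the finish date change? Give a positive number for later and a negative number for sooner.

0

As given, the longest chain is Culture→Extract→Sequence→Quantify = 5+7+9+4 = 25, so the finish is 25 hours.
Incubate has 10 hours of float (longest path through it is 15).
The critical path is still Culture→Extract→Sequence→Quantify; finish is now 25 hours.
Change in finish: 25 − 25 = +0 hours.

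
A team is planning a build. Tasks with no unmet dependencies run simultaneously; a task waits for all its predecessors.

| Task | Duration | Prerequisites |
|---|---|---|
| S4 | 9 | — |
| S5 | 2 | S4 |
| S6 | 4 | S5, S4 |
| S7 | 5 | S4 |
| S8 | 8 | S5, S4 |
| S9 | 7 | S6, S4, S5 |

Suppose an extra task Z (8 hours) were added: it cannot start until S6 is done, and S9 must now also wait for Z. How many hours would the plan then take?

30

Originally the plan takes 22 hours.
With Z inserted, S9 now waits for max(S6, S4, S5, Z).
New critical path: S4→S5→S6→Z→S9 = 9+2+4+8+7 = 30 ⇒ 30 hours.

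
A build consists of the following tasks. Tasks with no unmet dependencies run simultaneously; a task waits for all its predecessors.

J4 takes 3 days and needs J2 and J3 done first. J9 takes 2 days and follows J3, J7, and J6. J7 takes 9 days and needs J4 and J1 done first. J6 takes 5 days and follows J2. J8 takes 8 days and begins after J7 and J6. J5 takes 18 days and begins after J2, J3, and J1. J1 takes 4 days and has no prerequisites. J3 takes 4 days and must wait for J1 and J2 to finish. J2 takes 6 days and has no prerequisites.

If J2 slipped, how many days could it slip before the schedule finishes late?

Critical path: J2→J3→J4→J7→J8 = 6+4+3+9+8 = 30, so the finish is 30 days.
The longest chain containing J2 totals 30 days.
Slack of J2 = 0 − 0 = 0 days.

0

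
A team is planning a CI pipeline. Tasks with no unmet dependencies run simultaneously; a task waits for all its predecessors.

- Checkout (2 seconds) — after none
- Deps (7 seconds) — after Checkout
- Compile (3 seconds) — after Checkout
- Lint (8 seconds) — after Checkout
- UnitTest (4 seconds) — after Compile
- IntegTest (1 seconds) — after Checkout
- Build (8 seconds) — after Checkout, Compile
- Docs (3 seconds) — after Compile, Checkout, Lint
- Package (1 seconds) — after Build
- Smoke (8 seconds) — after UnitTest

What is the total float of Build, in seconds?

3

Critical path: Checkout→Compile→UnitTest→Smoke = 2+3+4+8 = 17, so the finish is 17 seconds.
Build finishes as early as 13 and must finish by 16.
Slack of Build = 8 − 5 = 3 seconds.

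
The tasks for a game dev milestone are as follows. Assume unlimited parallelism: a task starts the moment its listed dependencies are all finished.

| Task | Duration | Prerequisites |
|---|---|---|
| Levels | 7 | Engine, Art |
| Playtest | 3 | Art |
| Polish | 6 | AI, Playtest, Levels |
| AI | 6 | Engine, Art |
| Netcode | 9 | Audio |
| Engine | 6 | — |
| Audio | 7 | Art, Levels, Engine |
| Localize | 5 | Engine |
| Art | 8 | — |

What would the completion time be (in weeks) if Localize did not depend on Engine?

31

Before: longest chain Art→Levels→Audio→Netcode = 8+7+7+9 = 31, finish 31.
Without Engine→Localize, Localize's earliest start moves from 6 to 0.
After: Art→Levels→Audio→Netcode = 8+7+7+9 = 31 → 31 weeks.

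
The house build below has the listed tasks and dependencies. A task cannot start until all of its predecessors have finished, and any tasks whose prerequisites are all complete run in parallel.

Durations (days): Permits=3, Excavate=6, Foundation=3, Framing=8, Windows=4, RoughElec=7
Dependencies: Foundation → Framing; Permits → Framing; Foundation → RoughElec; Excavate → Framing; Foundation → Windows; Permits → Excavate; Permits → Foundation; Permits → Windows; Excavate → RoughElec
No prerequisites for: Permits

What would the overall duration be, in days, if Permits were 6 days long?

Actual critical path: Permits→Excavate→Framing = 3+6+8 = 17 ⇒ 17 days.
Since Permits is critical, the +3 change carries straight to that chain (now 20 days).
That remains the longest chain; total 20 days.

20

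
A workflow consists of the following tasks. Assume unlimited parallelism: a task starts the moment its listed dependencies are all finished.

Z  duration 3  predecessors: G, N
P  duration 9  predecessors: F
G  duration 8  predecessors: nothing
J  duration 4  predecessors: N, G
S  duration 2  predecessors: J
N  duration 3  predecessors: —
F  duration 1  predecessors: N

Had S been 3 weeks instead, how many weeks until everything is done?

The binding path is G→J→S = 8+4+2 = 14; finish at 14 weeks.
S is on the critical path; changing it to 3 makes that path 15 weeks.
The critical path is still G→J→S; finish is now 15 weeks.

15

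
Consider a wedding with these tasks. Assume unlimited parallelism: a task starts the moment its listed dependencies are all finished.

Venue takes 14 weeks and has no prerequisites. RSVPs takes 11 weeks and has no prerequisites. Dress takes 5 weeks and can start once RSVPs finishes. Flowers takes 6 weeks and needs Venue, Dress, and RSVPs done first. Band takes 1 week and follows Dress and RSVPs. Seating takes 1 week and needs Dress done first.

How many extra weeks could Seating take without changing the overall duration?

5

Critical path: RSVPs→Dress→Flowers = 11+5+6 = 22, so the finish is 22 weeks.
Longest path through Seating: 17 weeks (earliest finish 17, latest finish 22).
Slack of Seating = 21 − 16 = 5 weeks.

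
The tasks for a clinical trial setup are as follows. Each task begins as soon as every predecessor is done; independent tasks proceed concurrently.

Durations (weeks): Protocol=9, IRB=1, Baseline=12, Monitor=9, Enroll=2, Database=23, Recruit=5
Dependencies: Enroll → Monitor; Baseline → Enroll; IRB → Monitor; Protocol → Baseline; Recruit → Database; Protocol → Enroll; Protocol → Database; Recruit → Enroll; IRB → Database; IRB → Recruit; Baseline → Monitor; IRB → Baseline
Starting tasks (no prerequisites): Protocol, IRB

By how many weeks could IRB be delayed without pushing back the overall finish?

Critical path: Protocol→Baseline→Enroll→Monitor = 9+12+2+9 = 32, so the finish is 32 weeks.
The longest chain containing IRB totals 29 weeks.
Slack of IRB = 3 − 0 = 3 weeks.

3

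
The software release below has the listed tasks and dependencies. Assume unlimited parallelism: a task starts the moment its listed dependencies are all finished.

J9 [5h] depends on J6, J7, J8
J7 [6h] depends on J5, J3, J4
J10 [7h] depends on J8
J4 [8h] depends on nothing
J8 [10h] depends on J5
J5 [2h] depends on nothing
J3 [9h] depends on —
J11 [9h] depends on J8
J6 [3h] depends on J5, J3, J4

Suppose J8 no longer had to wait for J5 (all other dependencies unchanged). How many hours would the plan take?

20

With the dependency in place, J5→J8→J11 = 2+10+9 = 21 sets the finish at 21 hours.
Without J5→J8, J8's earliest start moves from 2 to 0.
After: J3→J7→J9 = 9+6+5 = 20 → 20 hours.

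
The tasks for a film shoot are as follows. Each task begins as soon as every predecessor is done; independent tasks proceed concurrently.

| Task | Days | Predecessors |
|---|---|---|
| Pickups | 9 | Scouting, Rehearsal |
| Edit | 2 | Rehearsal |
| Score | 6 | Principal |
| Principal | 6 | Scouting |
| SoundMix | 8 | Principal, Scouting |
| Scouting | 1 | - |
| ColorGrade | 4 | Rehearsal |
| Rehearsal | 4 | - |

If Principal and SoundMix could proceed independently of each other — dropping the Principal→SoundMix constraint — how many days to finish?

With the dependency in place, Scouting→Principal→SoundMix = 1+6+8 = 15 sets the finish at 15 days.
Without Principal→SoundMix, SoundMix's earliest start moves from 7 to 1.
After: Scouting→Principal→Score = 1+6+6 = 13 → 13 days.

13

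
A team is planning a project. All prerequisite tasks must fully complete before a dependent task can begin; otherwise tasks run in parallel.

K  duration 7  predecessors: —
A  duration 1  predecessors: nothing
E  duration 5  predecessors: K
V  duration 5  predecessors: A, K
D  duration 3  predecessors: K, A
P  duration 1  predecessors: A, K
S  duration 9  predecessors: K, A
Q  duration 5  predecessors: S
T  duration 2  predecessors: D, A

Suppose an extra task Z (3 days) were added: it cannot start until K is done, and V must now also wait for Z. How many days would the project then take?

Originally the project takes 21 days.
With Z inserted, V now waits for max(A, K, Z).
New critical path: K→S→Q = 7+9+5 = 21 ⇒ 21 days.

21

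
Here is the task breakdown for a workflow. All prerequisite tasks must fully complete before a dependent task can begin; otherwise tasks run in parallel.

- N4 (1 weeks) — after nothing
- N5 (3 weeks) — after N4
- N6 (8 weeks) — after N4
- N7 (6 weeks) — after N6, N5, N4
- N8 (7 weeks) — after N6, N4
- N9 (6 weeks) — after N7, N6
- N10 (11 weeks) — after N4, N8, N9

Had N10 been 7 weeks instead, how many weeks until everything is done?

Critical path before the change: N4→N6→N7→N9→N10 = 1+8+6+6+11 = 32 giving 32 weeks.
N10 is on the critical path; changing it to 7 makes that path 28 weeks.
That remains the longest chain; total 28 weeks.

28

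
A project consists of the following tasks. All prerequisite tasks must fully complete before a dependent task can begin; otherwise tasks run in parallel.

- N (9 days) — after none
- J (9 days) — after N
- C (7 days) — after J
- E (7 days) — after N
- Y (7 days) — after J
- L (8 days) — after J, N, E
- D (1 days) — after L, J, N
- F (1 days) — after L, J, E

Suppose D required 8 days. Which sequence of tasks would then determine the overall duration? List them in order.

The binding path is N→J→L→D = 9+9+8+1 = 27; finish at 27 days.
D is on the critical path; changing it to 8 makes that path 34 days.
That remains the longest chain; total 34 days.

N, J, L, D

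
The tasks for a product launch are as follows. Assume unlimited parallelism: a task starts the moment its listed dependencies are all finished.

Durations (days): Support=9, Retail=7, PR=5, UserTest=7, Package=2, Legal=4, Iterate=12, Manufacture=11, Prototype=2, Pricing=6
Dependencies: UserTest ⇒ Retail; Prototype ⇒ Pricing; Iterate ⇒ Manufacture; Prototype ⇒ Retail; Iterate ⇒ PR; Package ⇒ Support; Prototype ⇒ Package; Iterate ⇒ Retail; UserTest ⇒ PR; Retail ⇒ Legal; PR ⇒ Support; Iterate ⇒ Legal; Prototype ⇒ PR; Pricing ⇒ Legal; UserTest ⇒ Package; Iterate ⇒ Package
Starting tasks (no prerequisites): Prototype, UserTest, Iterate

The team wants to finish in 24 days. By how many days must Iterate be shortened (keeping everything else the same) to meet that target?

Current finish: 26 days; target: 24.
Iterate is on every critical path, so each day cut from Iterate cuts the finish by one (this holds down to a finish of 21).
Need 26 − 24 = 2 days off Iterate → Iterate becomes 10 days, finish becomes 24.

2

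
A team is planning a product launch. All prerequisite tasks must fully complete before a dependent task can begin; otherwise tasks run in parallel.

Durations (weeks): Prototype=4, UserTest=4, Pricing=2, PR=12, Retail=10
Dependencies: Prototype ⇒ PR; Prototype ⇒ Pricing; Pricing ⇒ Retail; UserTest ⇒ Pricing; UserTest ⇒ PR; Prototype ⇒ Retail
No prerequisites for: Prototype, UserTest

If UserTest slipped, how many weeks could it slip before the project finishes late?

0

The longest chain is Prototype→Pricing→Retail = 4+2+10 = 16; overall finish 16 weeks.
UserTest finishes as early as 4 and must finish by 4.
Slack of UserTest = 0 − 0 = 0 weeks.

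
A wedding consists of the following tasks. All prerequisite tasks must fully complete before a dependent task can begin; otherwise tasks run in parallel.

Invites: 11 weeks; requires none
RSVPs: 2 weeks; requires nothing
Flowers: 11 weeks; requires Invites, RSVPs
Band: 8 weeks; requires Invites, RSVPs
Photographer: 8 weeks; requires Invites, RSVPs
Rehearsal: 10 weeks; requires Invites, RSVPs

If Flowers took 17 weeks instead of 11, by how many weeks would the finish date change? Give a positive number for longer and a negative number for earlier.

6

Baseline: Invites→Flowers = 11+11 = 22 → 22 weeks.
Flowers is on the critical path; changing it to 17 makes that path 28 weeks.
That remains the longest chain; total 28 weeks.
Change in finish: 28 − 22 = +6 weeks.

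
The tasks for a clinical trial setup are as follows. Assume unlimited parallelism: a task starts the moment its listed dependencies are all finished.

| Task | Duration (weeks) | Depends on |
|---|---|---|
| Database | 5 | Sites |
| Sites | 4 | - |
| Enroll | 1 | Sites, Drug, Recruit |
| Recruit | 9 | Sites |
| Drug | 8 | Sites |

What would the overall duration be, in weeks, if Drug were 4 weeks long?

Actual critical path: Sites→Recruit→Enroll = 4+9+1 = 14 ⇒ 14 weeks.
Drug has 1 week of float (longest path through it is 13).
That remains the longest chain; total 14 weeks.

14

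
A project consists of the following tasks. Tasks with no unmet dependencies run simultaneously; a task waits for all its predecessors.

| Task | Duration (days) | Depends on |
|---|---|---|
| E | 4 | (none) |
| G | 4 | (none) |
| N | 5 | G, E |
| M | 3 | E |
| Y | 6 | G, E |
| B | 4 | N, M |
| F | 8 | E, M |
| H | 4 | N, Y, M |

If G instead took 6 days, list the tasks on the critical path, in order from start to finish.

Critical path before the change: E→M→F = 4+3+8 = 15 giving 15 days.
G is off the critical path — its longest chain is 14 days, giving 1 of slack.
Now G→Y→H = 6+6+4 = 16 is longest, so the finish becomes 16 days.

G, Y, H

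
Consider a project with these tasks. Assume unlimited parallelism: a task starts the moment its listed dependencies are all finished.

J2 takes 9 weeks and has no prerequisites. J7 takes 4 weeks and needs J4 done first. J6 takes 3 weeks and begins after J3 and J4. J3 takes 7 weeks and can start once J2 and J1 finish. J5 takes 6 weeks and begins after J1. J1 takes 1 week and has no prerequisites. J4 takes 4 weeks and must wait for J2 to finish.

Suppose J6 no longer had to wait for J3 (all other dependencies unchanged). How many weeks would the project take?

17

Before: longest chain J2→J3→J6 = 9+7+3 = 19, finish 19.
Without J3→J6, J6's earliest start moves from 16 to 13.
The longest chain is now J2→J4→J7 = 9+4+4 = 17, so the project takes 17 weeks.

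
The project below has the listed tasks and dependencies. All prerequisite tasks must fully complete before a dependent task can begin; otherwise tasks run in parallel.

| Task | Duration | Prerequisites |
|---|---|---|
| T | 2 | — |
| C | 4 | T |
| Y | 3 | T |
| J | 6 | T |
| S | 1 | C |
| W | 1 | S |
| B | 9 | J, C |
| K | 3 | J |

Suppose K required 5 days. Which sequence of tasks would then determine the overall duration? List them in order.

T, J, B

As given, the longest chain is T→J→B = 2+6+9 = 17, so the finish is 17 days.
The longest path through K is only 11 days, so K has float 6.
That remains the longest chain; total 17 days.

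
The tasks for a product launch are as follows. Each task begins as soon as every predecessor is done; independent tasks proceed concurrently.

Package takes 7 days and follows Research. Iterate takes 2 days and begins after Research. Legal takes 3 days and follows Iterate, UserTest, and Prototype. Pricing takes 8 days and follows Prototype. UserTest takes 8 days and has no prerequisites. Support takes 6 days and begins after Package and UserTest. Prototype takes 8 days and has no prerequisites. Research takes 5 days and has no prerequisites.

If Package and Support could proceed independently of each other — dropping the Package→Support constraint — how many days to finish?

With the dependency in place, Research→Package→Support = 5+7+6 = 18 sets the finish at 18 days.
Without Package→Support, Support's earliest start moves from 12 to 8.
The longest chain is now Prototype→Pricing = 8+8 = 16, so the plan takes 16 days.

16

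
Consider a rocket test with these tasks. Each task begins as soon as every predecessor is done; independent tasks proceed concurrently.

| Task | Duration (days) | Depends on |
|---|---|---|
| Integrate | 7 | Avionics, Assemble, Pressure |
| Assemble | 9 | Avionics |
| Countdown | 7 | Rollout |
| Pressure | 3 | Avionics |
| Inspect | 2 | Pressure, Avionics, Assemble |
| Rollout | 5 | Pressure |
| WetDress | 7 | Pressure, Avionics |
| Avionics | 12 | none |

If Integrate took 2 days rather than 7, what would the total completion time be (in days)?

The binding path is Avionics→Assemble→Integrate = 12+9+7 = 28; finish at 28 days.
Integrate is on the critical path; changing it to 2 makes that path 23 days.
The binding chain switches to Avionics→Pressure→Rollout→Countdown = 12+3+5+7 = 27; finish 27 days.

27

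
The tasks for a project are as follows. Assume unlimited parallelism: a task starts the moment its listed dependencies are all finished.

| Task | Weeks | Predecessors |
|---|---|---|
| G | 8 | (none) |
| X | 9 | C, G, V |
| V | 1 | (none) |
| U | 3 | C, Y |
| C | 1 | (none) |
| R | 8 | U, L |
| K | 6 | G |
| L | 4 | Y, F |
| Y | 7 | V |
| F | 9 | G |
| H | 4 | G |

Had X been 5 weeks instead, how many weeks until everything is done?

29

Critical path before the change: G→F→L→R = 8+9+4+8 = 29 giving 29 weeks.
The longest path through X is only 17 weeks, so X has float 12.
That remains the longest chain; total 29 weeks.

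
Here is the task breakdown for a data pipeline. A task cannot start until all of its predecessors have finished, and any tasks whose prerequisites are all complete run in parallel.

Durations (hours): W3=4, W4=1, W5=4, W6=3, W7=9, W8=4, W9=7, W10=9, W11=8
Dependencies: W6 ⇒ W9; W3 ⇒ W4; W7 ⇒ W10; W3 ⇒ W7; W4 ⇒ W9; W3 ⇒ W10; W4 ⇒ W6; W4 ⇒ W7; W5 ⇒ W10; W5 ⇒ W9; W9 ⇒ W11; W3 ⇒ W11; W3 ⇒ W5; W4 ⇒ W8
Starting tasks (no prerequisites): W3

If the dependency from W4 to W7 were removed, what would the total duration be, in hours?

With the dependency in place, W3→W4→W6→W9→W11 = 4+1+3+7+8 = 23 sets the finish at 23 hours.
Without W4→W7, W7's earliest start moves from 5 to 4.
New critical path: W3→W4→W6→W9→W11 = 4+1+3+7+8 = 23 ⇒ 23 hours.

23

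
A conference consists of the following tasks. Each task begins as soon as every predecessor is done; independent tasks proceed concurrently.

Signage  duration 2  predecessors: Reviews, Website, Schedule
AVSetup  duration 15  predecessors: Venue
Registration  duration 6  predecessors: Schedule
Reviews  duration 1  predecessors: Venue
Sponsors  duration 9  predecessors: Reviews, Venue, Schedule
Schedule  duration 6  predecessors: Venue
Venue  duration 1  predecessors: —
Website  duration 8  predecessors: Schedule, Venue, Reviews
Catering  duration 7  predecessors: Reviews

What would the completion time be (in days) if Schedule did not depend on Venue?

16

Original critical path: Venue→Schedule→Website→Signage = 1+6+8+2 = 17 ⇒ 17 days.
Without Venue→Schedule, Schedule's earliest start moves from 1 to 0.
After: Venue→AVSetup = 1+15 = 16 → 16 days.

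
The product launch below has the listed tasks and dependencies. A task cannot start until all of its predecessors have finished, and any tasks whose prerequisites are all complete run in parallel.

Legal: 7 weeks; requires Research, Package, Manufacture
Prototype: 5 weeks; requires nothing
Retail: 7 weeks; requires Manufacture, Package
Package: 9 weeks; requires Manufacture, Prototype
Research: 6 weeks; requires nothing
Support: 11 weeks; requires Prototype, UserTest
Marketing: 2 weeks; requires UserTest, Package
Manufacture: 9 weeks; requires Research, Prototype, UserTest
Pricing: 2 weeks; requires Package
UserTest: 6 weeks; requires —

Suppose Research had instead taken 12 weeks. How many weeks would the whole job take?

Actual critical path: Research→Manufacture→Package→Retail = 6+9+9+7 = 31 ⇒ 31 weeks.
Research is on the critical path; changing it to 12 makes that path 37 weeks.
No other chain overtakes it, so the finish is 37 weeks.

37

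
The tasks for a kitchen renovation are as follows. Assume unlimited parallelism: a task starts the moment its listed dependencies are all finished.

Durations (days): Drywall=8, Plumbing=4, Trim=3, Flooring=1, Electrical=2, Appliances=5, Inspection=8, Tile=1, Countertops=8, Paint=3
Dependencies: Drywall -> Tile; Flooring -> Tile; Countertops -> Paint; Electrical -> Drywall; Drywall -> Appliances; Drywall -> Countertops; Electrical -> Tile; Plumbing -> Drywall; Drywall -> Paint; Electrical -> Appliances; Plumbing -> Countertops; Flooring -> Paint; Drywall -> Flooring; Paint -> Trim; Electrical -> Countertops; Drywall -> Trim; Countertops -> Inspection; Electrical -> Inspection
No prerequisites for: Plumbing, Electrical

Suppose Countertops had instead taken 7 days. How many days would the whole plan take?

27

The binding path is Plumbing→Drywall→Countertops→Inspection = 4+8+8+8 = 28; finish at 28 days.
Since Countertops is critical, the -1 change carries straight to that chain (now 27 days).
The critical path is still Plumbing→Drywall→Countertops→Inspection; finish is now 27 days.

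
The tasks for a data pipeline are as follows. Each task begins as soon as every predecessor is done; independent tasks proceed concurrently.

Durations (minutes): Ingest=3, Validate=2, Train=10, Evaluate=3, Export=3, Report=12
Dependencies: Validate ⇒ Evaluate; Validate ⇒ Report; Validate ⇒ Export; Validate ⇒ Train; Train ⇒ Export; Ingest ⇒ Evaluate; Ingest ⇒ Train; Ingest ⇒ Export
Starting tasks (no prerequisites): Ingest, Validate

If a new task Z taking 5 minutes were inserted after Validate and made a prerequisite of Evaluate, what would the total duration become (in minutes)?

16

Originally the project takes 16 minutes.
With Z inserted, Evaluate now waits for max(Ingest, Validate, Z).
New critical path: Ingest→Train→Export = 3+10+3 = 16 ⇒ 16 minutes.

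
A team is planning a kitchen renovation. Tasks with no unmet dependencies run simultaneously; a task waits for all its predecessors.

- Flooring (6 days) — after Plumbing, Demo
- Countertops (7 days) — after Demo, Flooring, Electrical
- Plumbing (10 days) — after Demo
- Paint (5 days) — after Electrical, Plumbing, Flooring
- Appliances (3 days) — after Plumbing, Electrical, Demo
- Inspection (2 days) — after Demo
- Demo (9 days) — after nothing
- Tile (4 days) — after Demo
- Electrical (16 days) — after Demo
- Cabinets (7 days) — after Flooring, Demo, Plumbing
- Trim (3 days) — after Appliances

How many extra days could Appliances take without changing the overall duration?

Demo→Plumbing→Flooring→Cabinets = 9+10+6+7 = 32 sets the makespan at 32 days.
Appliances finishes as early as 28 and must finish by 29.
Float = 32 − 31 = 1.

1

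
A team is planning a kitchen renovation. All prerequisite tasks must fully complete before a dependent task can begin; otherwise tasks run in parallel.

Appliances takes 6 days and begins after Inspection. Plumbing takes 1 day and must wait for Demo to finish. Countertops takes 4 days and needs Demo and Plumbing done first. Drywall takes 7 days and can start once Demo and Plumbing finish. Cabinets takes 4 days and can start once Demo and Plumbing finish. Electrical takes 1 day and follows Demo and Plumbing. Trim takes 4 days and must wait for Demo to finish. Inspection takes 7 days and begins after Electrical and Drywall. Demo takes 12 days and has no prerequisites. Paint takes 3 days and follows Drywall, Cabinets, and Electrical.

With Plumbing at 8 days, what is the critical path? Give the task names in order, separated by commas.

Demo, Plumbing, Drywall, Inspection, Appliances

As given, the longest chain is Demo→Plumbing→Drywall→Inspection→Appliances = 12+1+7+7+6 = 33, so the finish is 33 days.
Plumbing lies on that path, so at 8 days the path becomes 40 days.
No other chain overtakes it, so the finish is 40 days.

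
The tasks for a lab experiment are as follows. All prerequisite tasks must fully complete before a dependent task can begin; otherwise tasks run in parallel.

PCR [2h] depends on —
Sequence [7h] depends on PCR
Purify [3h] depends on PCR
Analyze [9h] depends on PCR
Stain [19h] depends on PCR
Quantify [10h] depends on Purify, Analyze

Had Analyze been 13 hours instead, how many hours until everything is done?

The binding path is PCR→Analyze→Quantify = 2+9+10 = 21; finish at 21 hours.
Analyze lies on that path, so at 13 hours the path becomes 25 hours.
No other chain overtakes it, so the finish is 25 hours.

25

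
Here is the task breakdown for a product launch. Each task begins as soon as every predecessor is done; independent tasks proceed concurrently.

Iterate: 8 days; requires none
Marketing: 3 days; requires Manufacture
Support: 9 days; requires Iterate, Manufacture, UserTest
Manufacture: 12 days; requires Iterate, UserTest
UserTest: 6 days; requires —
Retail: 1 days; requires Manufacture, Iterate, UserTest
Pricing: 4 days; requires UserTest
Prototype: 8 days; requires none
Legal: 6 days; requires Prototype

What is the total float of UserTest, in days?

2

Iterate→Manufacture→Support = 8+12+9 = 29 sets the makespan at 29 days.
UserTest finishes as early as 6 and must finish by 8.
Slack of UserTest = 2 − 0 = 2 days.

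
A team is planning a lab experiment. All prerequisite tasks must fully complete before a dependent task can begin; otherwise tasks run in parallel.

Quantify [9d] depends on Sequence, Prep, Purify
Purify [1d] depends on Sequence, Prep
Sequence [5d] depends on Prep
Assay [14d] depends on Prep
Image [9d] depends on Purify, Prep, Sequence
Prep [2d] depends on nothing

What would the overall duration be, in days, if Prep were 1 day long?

As given, the longest chain is Prep→Sequence→Purify→Image = 2+5+1+9 = 17, so the finish is 17 days.
Prep lies on that path, so at 1 day the path becomes 16 days.
The critical path is still Prep→Sequence→Purify→Image; finish is now 16 days.

16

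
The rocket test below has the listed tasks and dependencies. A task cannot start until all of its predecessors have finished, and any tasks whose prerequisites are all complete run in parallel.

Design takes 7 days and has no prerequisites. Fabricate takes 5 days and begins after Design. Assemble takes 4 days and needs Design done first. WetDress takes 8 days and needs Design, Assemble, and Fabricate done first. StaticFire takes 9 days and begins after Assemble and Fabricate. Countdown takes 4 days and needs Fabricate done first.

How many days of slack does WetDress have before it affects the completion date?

1

The longest chain is Design→Fabricate→StaticFire = 7+5+9 = 21; overall finish 21 days.
WetDress finishes as early as 20 and must finish by 21.
Float = 21 − 20 = 1.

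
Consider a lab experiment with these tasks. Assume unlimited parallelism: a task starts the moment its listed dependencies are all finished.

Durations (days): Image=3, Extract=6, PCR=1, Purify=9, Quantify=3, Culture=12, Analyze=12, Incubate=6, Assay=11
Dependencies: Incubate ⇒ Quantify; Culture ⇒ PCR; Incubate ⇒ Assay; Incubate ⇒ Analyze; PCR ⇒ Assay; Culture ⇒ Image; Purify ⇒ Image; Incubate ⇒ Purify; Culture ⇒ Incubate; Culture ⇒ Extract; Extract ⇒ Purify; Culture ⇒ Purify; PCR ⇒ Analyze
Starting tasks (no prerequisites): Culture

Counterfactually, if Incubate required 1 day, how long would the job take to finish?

30

As given, the longest chain is Culture→Incubate→Purify→Image = 12+6+9+3 = 30, so the finish is 30 days.
Since Incubate is critical, the -5 change carries straight to that chain (now 25 days).
The binding chain switches to Culture→Extract→Purify→Image = 12+6+9+3 = 30; finish 30 days.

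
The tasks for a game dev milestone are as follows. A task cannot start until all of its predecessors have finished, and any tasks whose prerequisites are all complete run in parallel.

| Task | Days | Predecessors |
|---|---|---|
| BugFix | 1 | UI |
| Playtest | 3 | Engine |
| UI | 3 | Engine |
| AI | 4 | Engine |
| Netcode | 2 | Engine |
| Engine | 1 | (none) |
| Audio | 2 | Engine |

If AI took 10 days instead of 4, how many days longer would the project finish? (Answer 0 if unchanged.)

6

As given, the longest chain is Engine→AI = 1+4 = 5, so the finish is 5 days.
AI lies on that path, so at 10 days the path becomes 11 days.
No other chain overtakes it, so the finish is 11 days.
Change in finish: 11 − 5 = +6 days.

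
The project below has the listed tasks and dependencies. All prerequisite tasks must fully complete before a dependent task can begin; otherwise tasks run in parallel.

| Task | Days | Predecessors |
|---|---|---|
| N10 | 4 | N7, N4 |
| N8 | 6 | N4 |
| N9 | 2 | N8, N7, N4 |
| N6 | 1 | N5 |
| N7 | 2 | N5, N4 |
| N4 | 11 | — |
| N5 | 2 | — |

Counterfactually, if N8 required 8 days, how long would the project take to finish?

21

Baseline: N4→N8→N9 = 11+6+2 = 19 → 19 days.
N8 is on the critical path; changing it to 8 makes that path 21 days.
That remains the longest chain; total 21 days.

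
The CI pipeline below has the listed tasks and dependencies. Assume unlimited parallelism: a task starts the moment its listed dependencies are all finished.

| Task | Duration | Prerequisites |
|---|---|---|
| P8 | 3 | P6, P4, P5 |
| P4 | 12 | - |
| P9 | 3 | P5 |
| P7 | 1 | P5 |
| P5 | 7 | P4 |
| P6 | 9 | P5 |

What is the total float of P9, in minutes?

9

Critical path: P4→P5→P6→P8 = 12+7+9+3 = 31, so the finish is 31 minutes.
P9 finishes as early as 22 and must finish by 31.
Float = 31 − 22 = 9.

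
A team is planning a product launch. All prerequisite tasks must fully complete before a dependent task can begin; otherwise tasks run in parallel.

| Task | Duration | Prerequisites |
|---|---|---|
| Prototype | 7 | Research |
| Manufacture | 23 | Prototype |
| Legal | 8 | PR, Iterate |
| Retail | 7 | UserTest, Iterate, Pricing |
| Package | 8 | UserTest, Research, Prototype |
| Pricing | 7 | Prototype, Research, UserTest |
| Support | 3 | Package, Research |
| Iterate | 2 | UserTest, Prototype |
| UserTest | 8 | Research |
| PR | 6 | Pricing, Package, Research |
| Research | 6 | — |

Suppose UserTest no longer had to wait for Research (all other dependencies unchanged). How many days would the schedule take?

Before: longest chain Research→Prototype→Manufacture = 6+7+23 = 36, finish 36.
Without Research→UserTest, UserTest's earliest start moves from 6 to 0.
The longest chain is now Research→Prototype→Manufacture = 6+7+23 = 36, so the schedule takes 36 days.

36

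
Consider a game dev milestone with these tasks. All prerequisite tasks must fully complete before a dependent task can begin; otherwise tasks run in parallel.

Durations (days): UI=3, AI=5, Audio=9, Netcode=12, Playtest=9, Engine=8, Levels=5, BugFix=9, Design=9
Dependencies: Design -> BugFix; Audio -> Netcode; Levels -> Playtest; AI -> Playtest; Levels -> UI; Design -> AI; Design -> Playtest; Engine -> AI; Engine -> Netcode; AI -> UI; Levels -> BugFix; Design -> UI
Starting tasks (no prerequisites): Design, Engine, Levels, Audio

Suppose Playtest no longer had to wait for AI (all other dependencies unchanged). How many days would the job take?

With the dependency in place, Design→AI→Playtest = 9+5+9 = 23 sets the finish at 23 days.
Without AI→Playtest, Playtest's earliest start moves from 14 to 9.
After: Audio→Netcode = 9+12 = 21 → 21 days.

21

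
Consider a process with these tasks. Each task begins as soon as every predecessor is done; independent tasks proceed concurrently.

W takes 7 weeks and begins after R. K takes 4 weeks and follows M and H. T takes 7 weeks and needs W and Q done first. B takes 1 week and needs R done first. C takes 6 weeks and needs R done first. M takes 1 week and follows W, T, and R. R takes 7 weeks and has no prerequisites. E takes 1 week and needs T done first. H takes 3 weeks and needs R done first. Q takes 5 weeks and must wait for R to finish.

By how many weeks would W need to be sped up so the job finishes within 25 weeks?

1

Current finish: 26 weeks; target: 25.
W is on every critical path, so each week cut from W cuts the finish by one (this holds down to a finish of 24).
Need 26 − 25 = 1 week off W → W becomes 6 weeks, finish becomes 25.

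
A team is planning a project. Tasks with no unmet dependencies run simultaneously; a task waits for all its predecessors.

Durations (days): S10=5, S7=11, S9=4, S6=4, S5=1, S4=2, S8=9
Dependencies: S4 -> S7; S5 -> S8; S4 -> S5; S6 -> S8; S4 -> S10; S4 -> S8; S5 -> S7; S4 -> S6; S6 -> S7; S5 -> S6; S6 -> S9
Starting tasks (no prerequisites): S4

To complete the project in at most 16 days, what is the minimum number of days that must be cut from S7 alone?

Current finish: 18 days; target: 16.
S7 is on every critical path, so each day cut from S7 cuts the finish by one (this holds down to a finish of 16).
Need 18 − 16 = 2 days off S7 → S7 becomes 9 days, finish becomes 16.

2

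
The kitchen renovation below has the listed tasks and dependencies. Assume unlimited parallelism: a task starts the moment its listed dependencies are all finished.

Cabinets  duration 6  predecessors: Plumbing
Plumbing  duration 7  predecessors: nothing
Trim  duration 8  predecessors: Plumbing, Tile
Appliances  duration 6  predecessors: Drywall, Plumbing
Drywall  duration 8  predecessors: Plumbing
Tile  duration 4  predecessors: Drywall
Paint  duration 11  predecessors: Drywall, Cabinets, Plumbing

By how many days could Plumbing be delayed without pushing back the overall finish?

Plumbing→Drywall→Tile→Trim = 7+8+4+8 = 27 sets the makespan at 27 days.
The longest chain containing Plumbing totals 27 days.
Float = 27 − 27 = 0.

0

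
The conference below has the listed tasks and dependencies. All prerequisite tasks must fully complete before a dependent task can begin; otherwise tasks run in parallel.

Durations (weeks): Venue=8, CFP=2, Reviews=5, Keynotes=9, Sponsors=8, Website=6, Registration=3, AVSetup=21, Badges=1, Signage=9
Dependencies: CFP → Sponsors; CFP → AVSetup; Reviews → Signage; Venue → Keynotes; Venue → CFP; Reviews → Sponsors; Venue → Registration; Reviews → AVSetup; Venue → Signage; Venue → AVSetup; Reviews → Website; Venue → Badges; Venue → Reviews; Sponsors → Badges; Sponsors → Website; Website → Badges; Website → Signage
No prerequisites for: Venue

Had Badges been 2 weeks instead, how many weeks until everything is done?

The binding path is Venue→Reviews→Sponsors→Website→Signage = 8+5+8+6+9 = 36; finish at 36 weeks.
Badges is off the critical path — its longest chain is 28 weeks, giving 8 of slack.
That remains the longest chain; total 36 weeks.

36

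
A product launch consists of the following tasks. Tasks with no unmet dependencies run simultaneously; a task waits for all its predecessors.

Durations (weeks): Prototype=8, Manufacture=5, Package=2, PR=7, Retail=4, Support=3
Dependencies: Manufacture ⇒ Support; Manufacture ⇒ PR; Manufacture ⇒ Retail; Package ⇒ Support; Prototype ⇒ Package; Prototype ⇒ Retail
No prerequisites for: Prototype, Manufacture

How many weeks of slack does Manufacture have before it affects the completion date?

1

The longest chain is Prototype→Package→Support = 8+2+3 = 13; overall finish 13 weeks.
Longest path through Manufacture: 12 weeks (earliest finish 5, latest finish 6).
So Manufacture can slip 6 − 5 = 1 week.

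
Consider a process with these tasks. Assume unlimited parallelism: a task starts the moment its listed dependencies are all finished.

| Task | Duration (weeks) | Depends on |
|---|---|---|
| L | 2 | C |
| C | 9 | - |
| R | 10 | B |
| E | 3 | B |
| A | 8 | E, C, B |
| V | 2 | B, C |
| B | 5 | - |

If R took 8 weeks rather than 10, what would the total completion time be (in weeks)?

The binding path is C→A = 9+8 = 17; finish at 17 weeks.
The longest path through R is only 15 weeks, so R has float 2.
No other chain overtakes it, so the finish is 17 weeks.

17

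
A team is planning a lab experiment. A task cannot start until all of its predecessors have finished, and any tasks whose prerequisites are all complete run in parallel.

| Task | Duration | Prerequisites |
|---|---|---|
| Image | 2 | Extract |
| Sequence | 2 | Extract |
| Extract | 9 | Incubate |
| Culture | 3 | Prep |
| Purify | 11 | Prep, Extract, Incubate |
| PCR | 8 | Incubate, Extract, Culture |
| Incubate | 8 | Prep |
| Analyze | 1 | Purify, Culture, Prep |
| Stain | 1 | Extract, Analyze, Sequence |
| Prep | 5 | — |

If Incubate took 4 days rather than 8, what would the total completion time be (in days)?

31

The binding path is Prep→Incubate→Extract→Purify→Analyze→Stain = 5+8+9+11+1+1 = 35; finish at 35 days.
Incubate is on the critical path; changing it to 4 makes that path 31 days.
The critical path is still Prep→Incubate→Extract→Purify→Analyze→Stain; finish is now 31 days.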